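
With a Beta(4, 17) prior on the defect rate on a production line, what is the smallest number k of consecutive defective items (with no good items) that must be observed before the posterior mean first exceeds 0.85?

After k defective items and 0 good items the posterior is Beta(4+k, 17), with mean (4+k)/(4+17+k).
Set (4+k)/(21+k) > 0.85 and solve: k > (0.85·21 − 4)/(1 − 0.85) = 92.333.
The smallest integer exceeding 92.333 is 93, and checking k=93: (97)/(114) = 0.8509 > 0.85.

k = 93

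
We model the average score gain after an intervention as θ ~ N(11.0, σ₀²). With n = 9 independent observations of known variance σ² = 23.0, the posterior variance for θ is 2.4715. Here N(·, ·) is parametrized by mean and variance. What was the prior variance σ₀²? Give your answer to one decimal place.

σ₀² = 75.1

Posterior precision equals prior precision plus data precision: 1/σ_n² = 1/σ₀² + n/σ².
So 1/σ₀² = 1/2.4715 − 9/23.0 = 0.404613 − 0.391304 = 0.013309.
Hence σ₀² = 1/0.013309 ≈ 75.1.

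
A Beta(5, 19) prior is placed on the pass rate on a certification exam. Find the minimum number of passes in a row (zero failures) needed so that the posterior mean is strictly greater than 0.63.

After k passes and 0 failures the posterior is Beta(5+k, 19), with mean (5+k)/(5+19+k).
Set (5+k)/(24+k) > 0.63 and solve: k > (0.63·24 − 5)/(1 − 0.63) = 27.351.
The smallest integer exceeding 27.351 is 28, and checking k=28: (33)/(52) = 0.6346 > 0.63.

k = 28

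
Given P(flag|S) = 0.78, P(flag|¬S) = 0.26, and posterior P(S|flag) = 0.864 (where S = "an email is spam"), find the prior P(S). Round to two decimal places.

In odds form, posterior odds = prior odds × likelihood ratio, so prior odds = posterior odds ÷ LR.
Posterior odds = 0.864/(1−0.864) = 6.3529. LR = 0.78/0.26 = 3.0000.
Prior odds = 6.3529/3.0000 = 2.1176, so P(S) = 2.1176/(1+2.1176) ≈ 0.68.

P(S) = 0.68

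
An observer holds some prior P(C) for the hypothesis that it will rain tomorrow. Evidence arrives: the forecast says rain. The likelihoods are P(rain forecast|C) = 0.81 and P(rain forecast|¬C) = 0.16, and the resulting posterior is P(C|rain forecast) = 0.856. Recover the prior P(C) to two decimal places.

P(C) = 0.54

Bayes' rule in odds form gives O(C|E) = O(C)·[P(E|C)/P(E|¬C)], hence O(C) = O(C|E)/LR.
Posterior odds = 0.856/(1−0.856) = 5.9444. LR = 0.81/0.16 = 5.0625.
Prior odds = 5.9444/5.0625 = 1.1742, so P(C) = 1.1742/(1+1.1742) ≈ 0.54.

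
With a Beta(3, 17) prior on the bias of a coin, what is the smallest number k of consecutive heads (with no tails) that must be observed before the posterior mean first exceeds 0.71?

k = 39

After k heads and 0 tails the posterior is Beta(3+k, 17), with mean (3+k)/(3+17+k).
Set (3+k)/(20+k) > 0.71 and solve: k > (0.71·20 − 3)/(1 − 0.71) = 38.621.
The smallest integer exceeding 38.621 is 39.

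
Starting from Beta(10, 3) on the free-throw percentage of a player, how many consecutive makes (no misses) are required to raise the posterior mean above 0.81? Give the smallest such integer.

k = 3

After k makes and 0 misses the posterior is Beta(10+k, 3), with mean (10+k)/(10+3+k).
Set (10+k)/(13+k) > 0.81 and solve: k > (0.81·13 − 10)/(1 − 0.81) = 2.789.
The smallest integer exceeding 2.789 is 3.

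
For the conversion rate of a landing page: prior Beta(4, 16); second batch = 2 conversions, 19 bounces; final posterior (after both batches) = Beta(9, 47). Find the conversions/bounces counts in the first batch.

Sequential conjugate updates are equivalent to a single update on the pooled data, so total successes = posterior α − prior α and total failures = posterior β − prior β.
Total across both batches: 9−4=5 conversions, 47−16=31 bounces.
Subtract the second batch: 5−2=3 conversions and 31−19=12 bounces.

3 conversions and 12 bounces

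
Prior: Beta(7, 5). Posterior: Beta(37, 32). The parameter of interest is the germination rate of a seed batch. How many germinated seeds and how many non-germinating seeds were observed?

Under Beta–binomial conjugacy the posterior parameters are (α+s, β+f).
So s = 37 − 7 = 30 and f = 32 − 5 = 27.

30 germinated seeds and 27 non-germinating seeds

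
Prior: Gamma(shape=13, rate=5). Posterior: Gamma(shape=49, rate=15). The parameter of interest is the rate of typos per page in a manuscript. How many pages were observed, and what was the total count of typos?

Gamma–Poisson conjugacy: posterior shape = α + Σxᵢ, posterior rate = β + n.
Matching: Σxᵢ = 49 − 13 = 36 and n = 15 − 5 = 10.

n = 10 pages with total 36 typos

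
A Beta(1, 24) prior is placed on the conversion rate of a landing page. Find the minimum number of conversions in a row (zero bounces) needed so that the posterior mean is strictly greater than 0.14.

k = 3

After k conversions and 0 bounces the posterior is Beta(1+k, 24), with mean (1+k)/(1+24+k).
Set (1+k)/(25+k) > 0.14 and solve: k > (0.14·25 − 1)/(1 − 0.14) = 2.907.
The smallest integer exceeding 2.907 is 3.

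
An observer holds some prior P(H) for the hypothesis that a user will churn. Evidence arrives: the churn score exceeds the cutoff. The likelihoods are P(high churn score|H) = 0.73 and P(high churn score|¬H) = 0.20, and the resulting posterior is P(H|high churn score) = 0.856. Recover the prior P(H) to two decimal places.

In odds form, posterior odds = prior odds × likelihood ratio, so prior odds = posterior odds ÷ LR.
Posterior odds = 0.856/(1−0.856) = 5.9444. LR = 0.73/0.20 = 3.6500.
Prior odds = 5.9444/3.6500 = 1.6286, so P(H) = 1.6286/(1+1.6286) ≈ 0.62.

P(H) = 0.62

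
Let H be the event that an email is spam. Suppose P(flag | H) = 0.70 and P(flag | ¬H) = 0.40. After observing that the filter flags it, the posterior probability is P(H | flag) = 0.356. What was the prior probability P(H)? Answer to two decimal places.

P(H) = 0.24

Bayes' rule in odds form gives O(H|E) = O(H)·[P(E|H)/P(E|¬H)], hence O(H) = O(H|E)/LR.
Posterior odds = 0.356/(1−0.356) = 0.5528. LR = 0.70/0.40 = 1.7500.
Prior odds = 0.5528/1.7500 = 0.3159, so P(H) = 0.3159/(1+0.3159) ≈ 0.24.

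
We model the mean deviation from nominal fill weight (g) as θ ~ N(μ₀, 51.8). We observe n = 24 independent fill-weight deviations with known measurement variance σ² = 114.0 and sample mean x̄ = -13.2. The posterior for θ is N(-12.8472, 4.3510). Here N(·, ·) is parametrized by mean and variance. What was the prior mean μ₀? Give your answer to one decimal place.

μ₀ = -9.0

The posterior mean is a precision-weighted average: μ_n = (τ₀μ₀ + τ_data·x̄)/(τ₀+τ_data), with τ₀=1/σ₀² and τ_data=n/σ².
Here τ₀ = 1/51.8 = 0.019305 and τ_data = 24/114.0 = 0.210526, so τ_n = 0.229831.
Rearranging for μ₀: μ₀ = (μ_n·τ_n − τ_data·x̄)/τ₀ = (-12.8472·0.229831 − 0.210526·-13.2) / 0.019305 = -0.173742/0.019305 ≈ -9.0.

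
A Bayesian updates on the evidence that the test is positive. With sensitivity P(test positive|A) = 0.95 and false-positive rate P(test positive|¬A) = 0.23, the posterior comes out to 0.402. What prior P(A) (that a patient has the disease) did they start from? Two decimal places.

In odds form, posterior odds = prior odds × likelihood ratio, so prior odds = posterior odds ÷ LR.
Posterior odds = 0.402/(1−0.402) = 0.6722. LR = 0.95/0.23 = 4.1304.
Prior odds = 0.6722/4.1304 = 0.1627, so P(A) = 0.1627/(1+0.1627) ≈ 0.14.

P(A) = 0.14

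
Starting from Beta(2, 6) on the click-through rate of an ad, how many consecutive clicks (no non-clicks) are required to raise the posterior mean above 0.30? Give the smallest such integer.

k = 1

After k clicks and 0 non-clicks the posterior is Beta(2+k, 6), with mean (2+k)/(2+6+k).
Set (2+k)/(8+k) > 0.30 and solve: k > (0.30·8 − 2)/(1 − 0.30) = 0.571.
The smallest integer exceeding 0.571 is 1, and checking k=1: (3)/(9) = 0.3333 > 0.30.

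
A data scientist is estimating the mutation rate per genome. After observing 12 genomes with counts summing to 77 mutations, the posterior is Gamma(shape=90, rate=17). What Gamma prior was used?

Gamma–Poisson conjugacy: posterior shape = α + Σxᵢ, posterior rate = β + n.
So α = 90 − 77 = 13 and β = 17 − 12 = 5.

Gamma(shape=13, rate=5)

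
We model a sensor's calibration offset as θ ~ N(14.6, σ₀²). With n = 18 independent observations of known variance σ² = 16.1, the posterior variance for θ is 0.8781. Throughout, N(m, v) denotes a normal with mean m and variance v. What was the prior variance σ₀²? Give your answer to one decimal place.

Posterior precision equals prior precision plus data precision: 1/σ_n² = 1/σ₀² + n/σ².
So 1/σ₀² = 1/0.8781 − 18/16.1 = 1.138822 − 1.118012 = 0.020810.
Hence σ₀² = 1/0.020810 ≈ 48.1.

σ₀² = 48.1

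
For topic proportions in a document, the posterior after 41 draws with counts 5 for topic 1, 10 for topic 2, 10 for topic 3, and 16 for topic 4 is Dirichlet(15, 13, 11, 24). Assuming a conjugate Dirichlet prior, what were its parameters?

Dirichlet(10, 3, 1, 8)

For a Dirichlet(α) prior with multinomial counts c, the posterior is Dirichlet(α + c) componentwise.
Subtract each count from the matching posterior parameter: 15−5=10, 13−10=3, 11−10=1, 24−16=8.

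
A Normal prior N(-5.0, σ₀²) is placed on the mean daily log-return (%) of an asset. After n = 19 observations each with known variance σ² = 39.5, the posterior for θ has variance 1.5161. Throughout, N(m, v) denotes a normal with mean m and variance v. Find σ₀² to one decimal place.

σ₀² = 5.6

Posterior precision equals prior precision plus data precision: 1/σ_n² = 1/σ₀² + n/σ².
So 1/σ₀² = 1/1.5161 − 19/39.5 = 0.659587 − 0.481013 = 0.178574.
Hence σ₀² = 1/0.178574 ≈ 5.6.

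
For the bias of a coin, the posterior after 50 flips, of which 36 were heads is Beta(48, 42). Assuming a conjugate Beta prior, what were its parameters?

A Beta(a, b) prior with s successes and f failures in binomial data gives a Beta(a+s, b+f) posterior.
So a = 48 − 36 = 12 and b = 42 − 14 = 28.

Beta(12, 28)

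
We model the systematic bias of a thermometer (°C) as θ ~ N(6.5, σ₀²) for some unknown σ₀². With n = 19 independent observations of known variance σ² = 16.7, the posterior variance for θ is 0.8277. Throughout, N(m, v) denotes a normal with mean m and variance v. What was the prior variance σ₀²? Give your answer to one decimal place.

σ₀² = 14.2

Posterior precision equals prior precision plus data precision: 1/σ_n² = 1/σ₀² + n/σ².
So 1/σ₀² = 1/0.8277 − 19/16.7 = 1.208167 − 1.137725 = 0.070442.
Hence σ₀² = 1/0.070442 ≈ 14.2.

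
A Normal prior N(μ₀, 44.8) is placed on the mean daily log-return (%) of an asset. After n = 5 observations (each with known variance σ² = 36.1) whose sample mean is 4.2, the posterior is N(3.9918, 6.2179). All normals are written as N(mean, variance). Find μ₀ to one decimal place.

The posterior mean is a precision-weighted average: μ_n = (τ₀μ₀ + τ_data·x̄)/(τ₀+τ_data), with τ₀=1/σ₀² and τ_data=n/σ².
Here τ₀ = 1/44.8 = 0.022321 and τ_data = 5/36.1 = 0.138504, so τ_n = 0.160825.
Rearranging for μ₀: μ₀ = (μ_n·τ_n − τ_data·x̄)/τ₀ = (3.9918·0.160825 − 0.138504·4.2) / 0.022321 = 0.060264/0.022321 ≈ 2.7.

μ₀ = 2.7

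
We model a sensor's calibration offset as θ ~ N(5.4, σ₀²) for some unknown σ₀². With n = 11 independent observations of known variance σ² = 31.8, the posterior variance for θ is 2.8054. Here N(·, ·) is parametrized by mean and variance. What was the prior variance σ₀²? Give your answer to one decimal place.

σ₀² = 94.8

Posterior precision equals prior precision plus data precision: 1/σ_n² = 1/σ₀² + n/σ².
So 1/σ₀² = 1/2.8054 − 11/31.8 = 0.356455 − 0.345912 = 0.010543.
Hence σ₀² = 1/0.010543 ≈ 94.8.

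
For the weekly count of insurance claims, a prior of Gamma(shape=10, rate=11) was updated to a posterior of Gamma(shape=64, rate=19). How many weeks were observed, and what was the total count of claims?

A Gamma(α, β) prior (rate parametrization) on a Poisson rate with n observations summing to S gives posterior Gamma(α+S, β+n).
Matching: Σxᵢ = 64 − 10 = 54 and n = 19 − 11 = 8.

n = 8 weeks with total 54 claims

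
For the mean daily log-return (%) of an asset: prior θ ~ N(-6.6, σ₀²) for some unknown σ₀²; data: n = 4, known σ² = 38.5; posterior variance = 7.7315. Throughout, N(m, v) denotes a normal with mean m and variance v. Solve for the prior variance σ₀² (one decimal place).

σ₀² = 39.3

For the Normal–Normal model with known σ², precisions add: τ_n = τ₀ + n/σ².
So 1/σ₀² = 1/7.7315 − 4/38.5 = 0.129341 − 0.103896 = 0.025445.
Hence σ₀² = 1/0.025445 ≈ 39.3.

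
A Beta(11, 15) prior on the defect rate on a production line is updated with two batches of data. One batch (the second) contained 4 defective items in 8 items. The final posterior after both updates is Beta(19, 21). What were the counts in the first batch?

4 defective items and 2 good items

Sequential conjugate updates are equivalent to a single update on the pooled data, so total successes = posterior α − prior α and total failures = posterior β − prior β.
Total across both batches: 19−11=8 defective items, 21−15=6 good items.
Subtract the second batch: 8−4=4 defective items and 6−4=2 good items.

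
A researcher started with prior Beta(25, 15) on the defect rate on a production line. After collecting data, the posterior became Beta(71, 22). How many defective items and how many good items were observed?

46 defective items and 7 good items

A Beta(α, β) prior with s successes and f failures in binomial data gives a Beta(α+s, β+f) posterior.
Match parameters: s=71−25=46, f=22−15=7.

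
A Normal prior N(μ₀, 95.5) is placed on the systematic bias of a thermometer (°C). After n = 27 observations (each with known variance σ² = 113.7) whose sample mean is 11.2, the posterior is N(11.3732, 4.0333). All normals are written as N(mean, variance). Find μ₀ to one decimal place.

μ₀ = 15.3

The posterior mean is a precision-weighted average: μ_n = (τ₀μ₀ + τ_data·x̄)/(τ₀+τ_data), with τ₀=1/σ₀² and τ_data=n/σ².
Here τ₀ = 1/95.5 = 0.010471 and τ_data = 27/113.7 = 0.237467, so τ_n = 0.247938.
Rearranging for μ₀: μ₀ = (μ_n·τ_n − τ_data·x̄)/τ₀ = (11.3732·0.247938 − 0.237467·11.2) / 0.010471 = 0.160218/0.010471 ≈ 15.3.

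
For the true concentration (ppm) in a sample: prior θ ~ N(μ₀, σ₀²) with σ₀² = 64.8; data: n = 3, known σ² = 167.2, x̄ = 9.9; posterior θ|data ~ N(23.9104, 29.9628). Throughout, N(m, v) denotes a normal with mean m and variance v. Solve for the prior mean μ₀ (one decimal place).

μ₀ = 40.2

With known observation variance, the Normal–Normal posterior has precision τ_n = τ₀ + n/σ² and mean μ_n = (τ₀μ₀ + (n/σ²)x̄)/τ_n.
Here τ₀ = 1/64.8 = 0.015432 and τ_data = 3/167.2 = 0.017943, so τ_n = 0.033375.
Rearranging for μ₀: μ₀ = (μ_n·τ_n − τ_data·x̄)/τ₀ = (23.9104·0.033375 − 0.017943·9.9) / 0.015432 = 0.620374/0.015432 ≈ 40.2.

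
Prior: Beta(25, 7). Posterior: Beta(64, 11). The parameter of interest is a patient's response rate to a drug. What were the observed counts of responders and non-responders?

Under Beta–binomial conjugacy the posterior parameters are (a+s, b+f).
So s = 64 − 25 = 39 and f = 11 − 7 = 4.

39 responders and 4 non-responders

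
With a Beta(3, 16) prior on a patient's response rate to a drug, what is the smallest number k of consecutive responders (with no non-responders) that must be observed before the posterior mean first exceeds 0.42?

After k responders and 0 non-responders the posterior is Beta(3+k, 16), with mean (3+k)/(3+16+k).
Set (3+k)/(19+k) > 0.42 and solve: k > (0.42·19 − 3)/(1 − 0.42) = 8.586.
The smallest integer exceeding 8.586 is 9, and checking k=9: (12)/(28) = 0.4286 > 0.42.

k = 9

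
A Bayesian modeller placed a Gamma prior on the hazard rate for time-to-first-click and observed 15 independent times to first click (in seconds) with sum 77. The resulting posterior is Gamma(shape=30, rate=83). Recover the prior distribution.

For an exponential likelihood with a Gamma(α, β) prior on the rate, n observations with total T give posterior Gamma(α+n, β+T).
So α = 30 − 15 = 15 and β = 83 − 77 = 6.

Gamma(shape=15, rate=6)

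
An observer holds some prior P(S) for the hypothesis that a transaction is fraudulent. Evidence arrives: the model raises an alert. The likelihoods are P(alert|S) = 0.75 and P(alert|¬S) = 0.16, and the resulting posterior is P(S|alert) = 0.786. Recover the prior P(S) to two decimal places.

Bayes' rule in odds form gives O(S|E) = O(S)·[P(E|S)/P(E|¬S)], hence O(S) = O(S|E)/LR.
Posterior odds = 0.786/(1−0.786) = 3.6729. LR = 0.75/0.16 = 4.6875.
Prior odds = 3.6729/4.6875 = 0.7836, so P(S) = 0.7836/(1+0.7836) ≈ 0.44.

P(S) = 0.44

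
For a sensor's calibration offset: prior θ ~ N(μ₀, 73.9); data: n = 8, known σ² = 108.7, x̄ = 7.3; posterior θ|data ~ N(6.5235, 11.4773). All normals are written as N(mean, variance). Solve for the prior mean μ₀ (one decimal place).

With known observation variance, the Normal–Normal posterior has precision τ_n = τ₀ + n/σ² and mean μ_n = (τ₀μ₀ + (n/σ²)x̄)/τ_n.
Here τ₀ = 1/73.9 = 0.013532 and τ_data = 8/108.7 = 0.073597, so τ_n = 0.087129.
Rearranging for μ₀: μ₀ = (μ_n·τ_n − τ_data·x̄)/τ₀ = (6.5235·0.087129 − 0.073597·7.3) / 0.013532 = 0.031128/0.013532 ≈ 2.3.

μ₀ = 2.3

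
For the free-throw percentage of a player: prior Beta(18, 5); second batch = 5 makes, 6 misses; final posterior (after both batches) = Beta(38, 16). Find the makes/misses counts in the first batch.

Sequential conjugate updates are equivalent to a single update on the pooled data, so total successes = posterior α − prior α and total failures = posterior β − prior β.
Total across both batches: 38−18=20 makes, 16−5=11 misses.
Subtract the second batch: 20−5=15 makes and 11−6=5 misses.

15 makes and 5 misses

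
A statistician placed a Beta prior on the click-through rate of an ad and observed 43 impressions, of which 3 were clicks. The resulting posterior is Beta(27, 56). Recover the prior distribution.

Beta(24, 16)

Under Beta–binomial conjugacy the posterior parameters are (α+s, β+f).
So α = 27 − 3 = 24 and β = 56 − 40 = 16.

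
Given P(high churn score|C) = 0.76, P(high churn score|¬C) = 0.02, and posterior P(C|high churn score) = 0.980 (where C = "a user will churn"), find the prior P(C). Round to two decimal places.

Bayes' rule in odds form gives O(C|E) = O(C)·[P(E|C)/P(E|¬C)], hence O(C) = O(C|E)/LR.
Posterior odds = 0.980/(1−0.980) = 49.0000. LR = 0.76/0.02 = 38.0000.
Prior odds = 49.0000/38.0000 = 1.2895, so P(C) = 1.2895/(1+1.2895) ≈ 0.56.

P(C) = 0.56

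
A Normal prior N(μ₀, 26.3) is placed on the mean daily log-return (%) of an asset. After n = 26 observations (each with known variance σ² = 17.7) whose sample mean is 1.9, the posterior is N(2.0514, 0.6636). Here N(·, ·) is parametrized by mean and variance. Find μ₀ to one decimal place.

μ₀ = 7.9

With known observation variance, the Normal–Normal posterior has precision τ_n = τ₀ + n/σ² and mean μ_n = (τ₀μ₀ + (n/σ²)x̄)/τ_n.
Here τ₀ = 1/26.3 = 0.038023 and τ_data = 26/17.7 = 1.468927, so τ_n = 1.506950.
Rearranging for μ₀: μ₀ = (μ_n·τ_n − τ_data·x̄)/τ₀ = (2.0514·1.506950 − 1.468927·1.9) / 0.038023 = 0.300396/0.038023 ≈ 7.9.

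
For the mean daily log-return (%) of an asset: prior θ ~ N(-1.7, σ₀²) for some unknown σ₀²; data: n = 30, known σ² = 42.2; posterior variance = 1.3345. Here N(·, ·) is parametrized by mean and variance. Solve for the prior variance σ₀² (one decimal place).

σ₀² = 26.0

For the Normal–Normal model with known σ², precisions add: τ_n = τ₀ + n/σ².
So 1/σ₀² = 1/1.3345 − 30/42.2 = 0.749344 − 0.710900 = 0.038444.
Hence σ₀² = 1/0.038444 ≈ 26.0.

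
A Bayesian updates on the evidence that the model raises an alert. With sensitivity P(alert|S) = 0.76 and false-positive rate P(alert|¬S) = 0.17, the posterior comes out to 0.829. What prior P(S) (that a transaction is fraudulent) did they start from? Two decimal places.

P(S) = 0.52

Bayes' rule in odds form gives O(S|E) = O(S)·[P(E|S)/P(E|¬S)], hence O(S) = O(S|E)/LR.
Posterior odds = 0.829/(1−0.829) = 4.8480. LR = 0.76/0.17 = 4.4706.
Prior odds = 4.8480/4.4706 = 1.0844, so P(S) = 1.0844/(1+1.0844) ≈ 0.52.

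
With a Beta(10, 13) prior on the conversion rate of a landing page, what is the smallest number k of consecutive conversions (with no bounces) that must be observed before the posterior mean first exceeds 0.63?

After k conversions and 0 bounces the posterior is Beta(10+k, 13), with mean (10+k)/(10+13+k).
Set (10+k)/(23+k) > 0.63 and solve: k > (0.63·23 − 10)/(1 − 0.63) = 12.135.
The smallest integer exceeding 12.135 is 13, and checking k=13: (23)/(36) = 0.6389 > 0.63.

k = 13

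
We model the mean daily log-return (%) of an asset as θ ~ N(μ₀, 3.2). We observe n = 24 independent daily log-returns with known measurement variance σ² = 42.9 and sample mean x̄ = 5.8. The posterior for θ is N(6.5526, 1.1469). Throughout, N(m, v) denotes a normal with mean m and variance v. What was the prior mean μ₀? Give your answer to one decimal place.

μ₀ = 7.9

With known observation variance, the Normal–Normal posterior has precision τ_n = τ₀ + n/σ² and mean μ_n = (τ₀μ₀ + (n/σ²)x̄)/τ_n.
Here τ₀ = 1/3.2 = 0.312500 and τ_data = 24/42.9 = 0.559441, so τ_n = 0.871941.
Rearranging for μ₀: μ₀ = (μ_n·τ_n − τ_data·x̄)/τ₀ = (6.5526·0.871941 − 0.559441·5.8) / 0.312500 = 2.468723/0.312500 ≈ 7.9.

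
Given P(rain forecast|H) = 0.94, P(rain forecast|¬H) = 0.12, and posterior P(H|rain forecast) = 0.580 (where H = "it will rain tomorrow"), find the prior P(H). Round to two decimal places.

P(H) = 0.15

Bayes' rule in odds form gives O(H|E) = O(H)·[P(E|H)/P(E|¬H)], hence O(H) = O(H|E)/LR.
Posterior odds = 0.580/(1−0.580) = 1.3810. LR = 0.94/0.12 = 7.8333.
Prior odds = 1.3810/7.8333 = 0.1763, so P(H) = 0.1763/(1+0.1763) ≈ 0.15.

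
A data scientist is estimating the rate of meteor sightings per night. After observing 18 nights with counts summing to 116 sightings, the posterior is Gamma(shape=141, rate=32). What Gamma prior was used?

Gamma(shape=25, rate=14)

A Gamma(α, β) prior (rate parametrization) on a Poisson rate with n observations summing to S gives posterior Gamma(α+S, β+n).
So α = 141 − 116 = 25 and β = 32 − 18 = 14.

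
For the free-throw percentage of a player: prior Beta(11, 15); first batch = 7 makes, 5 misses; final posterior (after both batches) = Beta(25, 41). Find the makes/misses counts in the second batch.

Because Beta–binomial updating is additive in the counts, the combined data contributed (α_post−α_prior, β_post−β_prior) successes and failures.
Total across both batches: 25−11=14 makes, 41−15=26 misses.
Subtract the first batch: 14−7=7 makes and 26−5=21 misses.

7 makes and 21 misses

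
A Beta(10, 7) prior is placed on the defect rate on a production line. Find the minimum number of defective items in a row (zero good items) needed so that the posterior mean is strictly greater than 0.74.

k = 10

After k defective items and 0 good items the posterior is Beta(10+k, 7), with mean (10+k)/(10+7+k).
Set (10+k)/(17+k) > 0.74 and solve: k > (0.74·17 − 10)/(1 − 0.74) = 9.923.
The smallest integer exceeding 9.923 is 10, and checking k=10: (20)/(27) = 0.7407 > 0.74.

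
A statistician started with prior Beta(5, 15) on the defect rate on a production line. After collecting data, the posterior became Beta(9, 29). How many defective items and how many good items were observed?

4 defective items and 14 good items

A Beta(α, β) prior with s successes and f failures in binomial data gives a Beta(α+s, β+f) posterior.
So s = 9 − 5 = 4 and f = 29 − 15 = 14.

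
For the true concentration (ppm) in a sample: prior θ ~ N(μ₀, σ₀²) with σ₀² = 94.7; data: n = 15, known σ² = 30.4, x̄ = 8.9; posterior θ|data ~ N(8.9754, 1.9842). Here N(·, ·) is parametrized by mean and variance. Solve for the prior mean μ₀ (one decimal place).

μ₀ = 12.5

With known observation variance, the Normal–Normal posterior has precision τ_n = τ₀ + n/σ² and mean μ_n = (τ₀μ₀ + (n/σ²)x̄)/τ_n.
Here τ₀ = 1/94.7 = 0.010560 and τ_data = 15/30.4 = 0.493421, so τ_n = 0.503981.
Rearranging for μ₀: μ₀ = (μ_n·τ_n − τ_data·x̄)/τ₀ = (8.9754·0.503981 − 0.493421·8.9) / 0.010560 = 0.131984/0.010560 ≈ 12.5.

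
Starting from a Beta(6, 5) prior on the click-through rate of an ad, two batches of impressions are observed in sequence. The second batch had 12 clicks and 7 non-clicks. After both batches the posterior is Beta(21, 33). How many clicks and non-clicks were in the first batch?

Sequential conjugate updates are equivalent to a single update on the pooled data, so total successes = posterior α − prior α and total failures = posterior β − prior β.
Total across both batches: 21−6=15 clicks, 33−5=28 non-clicks.
Subtract the second batch: 15−12=3 clicks and 28−7=21 non-clicks.

3 clicks and 21 non-clicks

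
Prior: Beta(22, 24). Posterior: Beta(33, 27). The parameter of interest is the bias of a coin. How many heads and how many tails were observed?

11 heads and 3 tails

A Beta(α, β) prior with s successes and f failures in binomial data gives a Beta(α+s, β+f) posterior.
So s = 33 − 22 = 11 and f = 27 − 24 = 3.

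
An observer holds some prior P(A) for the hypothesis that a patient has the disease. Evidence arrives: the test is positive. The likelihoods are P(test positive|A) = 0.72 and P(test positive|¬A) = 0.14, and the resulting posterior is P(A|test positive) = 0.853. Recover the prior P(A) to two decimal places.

P(A) = 0.53

In odds form, posterior odds = prior odds × likelihood ratio, so prior odds = posterior odds ÷ LR.
Posterior odds = 0.853/(1−0.853) = 5.8027. LR = 0.72/0.14 = 5.1429.
Prior odds = 5.8027/5.1429 = 1.1283, so P(A) = 1.1283/(1+1.1283) ≈ 0.53.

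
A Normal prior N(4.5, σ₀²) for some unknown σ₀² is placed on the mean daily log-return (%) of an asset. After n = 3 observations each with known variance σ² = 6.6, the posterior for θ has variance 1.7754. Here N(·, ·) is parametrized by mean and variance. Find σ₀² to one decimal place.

σ₀² = 9.2

Posterior precision equals prior precision plus data precision: 1/σ_n² = 1/σ₀² + n/σ².
So 1/σ₀² = 1/1.7754 − 3/6.6 = 0.563253 − 0.454545 = 0.108708.
Hence σ₀² = 1/0.108708 ≈ 9.2.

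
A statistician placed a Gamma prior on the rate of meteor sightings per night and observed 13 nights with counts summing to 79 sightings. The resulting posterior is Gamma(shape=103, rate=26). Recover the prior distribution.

Gamma(shape=24, rate=13)

Gamma–Poisson conjugacy: posterior shape = α + Σxᵢ, posterior rate = β + n.
So α = 103 − 79 = 24 and β = 26 − 13 = 13.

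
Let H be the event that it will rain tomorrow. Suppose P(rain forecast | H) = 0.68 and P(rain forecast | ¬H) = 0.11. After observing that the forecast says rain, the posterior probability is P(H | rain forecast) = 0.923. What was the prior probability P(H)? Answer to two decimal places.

P(H) = 0.66

In odds form, posterior odds = prior odds × likelihood ratio, so prior odds = posterior odds ÷ LR.
Posterior odds = 0.923/(1−0.923) = 11.9870. LR = 0.68/0.11 = 6.1818.
Prior odds = 11.9870/6.1818 = 1.9391, so P(H) = 1.9391/(1+1.9391) ≈ 0.66.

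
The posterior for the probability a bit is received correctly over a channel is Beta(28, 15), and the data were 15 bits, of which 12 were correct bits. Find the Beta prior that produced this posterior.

A Beta(α, β) prior with s successes and f failures in binomial data gives a Beta(α+s, β+f) posterior.
Subtract the data counts: 28−12=16, 15−3=12.

Beta(16, 12)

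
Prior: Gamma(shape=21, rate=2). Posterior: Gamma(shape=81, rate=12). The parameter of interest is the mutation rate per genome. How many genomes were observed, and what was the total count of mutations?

A Gamma(α, β) prior (rate parametrization) on a Poisson rate with n observations summing to S gives posterior Gamma(α+S, β+n).
Matching: Σxᵢ = 81 − 21 = 60 and n = 12 − 2 = 10.

n = 10 genomes with total 60 mutations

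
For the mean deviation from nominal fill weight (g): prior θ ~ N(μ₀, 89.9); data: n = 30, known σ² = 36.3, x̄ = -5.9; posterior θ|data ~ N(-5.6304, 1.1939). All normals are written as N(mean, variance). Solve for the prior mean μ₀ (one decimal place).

μ₀ = 14.4

With known observation variance, the Normal–Normal posterior has precision τ_n = τ₀ + n/σ² and mean μ_n = (τ₀μ₀ + (n/σ²)x̄)/τ_n.
Here τ₀ = 1/89.9 = 0.011123 and τ_data = 30/36.3 = 0.826446, so τ_n = 0.837569.
Rearranging for μ₀: μ₀ = (μ_n·τ_n − τ_data·x̄)/τ₀ = (-5.6304·0.837569 − 0.826446·-5.9) / 0.011123 = 0.160183/0.011123 ≈ 14.4.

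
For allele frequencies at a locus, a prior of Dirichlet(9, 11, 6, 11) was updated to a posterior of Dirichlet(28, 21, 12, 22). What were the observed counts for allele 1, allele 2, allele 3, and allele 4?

counts (19, 10, 6, 11)

For a Dirichlet(α) prior with multinomial counts c, the posterior is Dirichlet(α + c) componentwise.
Counts are posterior − prior componentwise: 28−9=19, 21−11=10, 12−6=6, 22−11=11.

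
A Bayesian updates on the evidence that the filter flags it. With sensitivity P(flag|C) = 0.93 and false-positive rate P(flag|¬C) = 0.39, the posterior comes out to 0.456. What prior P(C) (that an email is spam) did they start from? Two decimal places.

P(C) = 0.26

Bayes' rule in odds form gives O(C|E) = O(C)·[P(E|C)/P(E|¬C)], hence O(C) = O(C|E)/LR.
Posterior odds = 0.456/(1−0.456) = 0.8382. LR = 0.93/0.39 = 2.3846.
Prior odds = 0.8382/2.3846 = 0.3515, so P(C) = 0.3515/(1+0.3515) ≈ 0.26.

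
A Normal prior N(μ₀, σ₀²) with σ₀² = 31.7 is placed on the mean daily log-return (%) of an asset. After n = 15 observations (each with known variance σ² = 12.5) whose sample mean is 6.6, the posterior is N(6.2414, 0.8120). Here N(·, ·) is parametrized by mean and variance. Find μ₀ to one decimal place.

With known observation variance, the Normal–Normal posterior has precision τ_n = τ₀ + n/σ² and mean μ_n = (τ₀μ₀ + (n/σ²)x̄)/τ_n.
Here τ₀ = 1/31.7 = 0.031546 and τ_data = 15/12.5 = 1.200000, so τ_n = 1.231546.
Rearranging for μ₀: μ₀ = (μ_n·τ_n − τ_data·x̄)/τ₀ = (6.2414·1.231546 − 1.200000·6.6) / 0.031546 = -0.233429/0.031546 ≈ -7.4.

μ₀ = -7.4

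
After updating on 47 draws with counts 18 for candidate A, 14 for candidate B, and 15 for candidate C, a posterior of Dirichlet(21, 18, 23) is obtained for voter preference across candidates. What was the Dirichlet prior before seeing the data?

Dirichlet(3, 4, 8)

For a Dirichlet(α) prior with multinomial counts c, the posterior is Dirichlet(α + c) componentwise.
Subtract each count from the matching posterior parameter: 21−18=3, 18−14=4, 23−15=8.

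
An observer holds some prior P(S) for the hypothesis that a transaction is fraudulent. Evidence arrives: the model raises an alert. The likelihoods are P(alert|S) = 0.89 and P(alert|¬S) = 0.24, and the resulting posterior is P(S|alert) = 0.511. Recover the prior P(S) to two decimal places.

Bayes' rule in odds form gives O(S|E) = O(S)·[P(E|S)/P(E|¬S)], hence O(S) = O(S|E)/LR.
Posterior odds = 0.511/(1−0.511) = 1.0450. LR = 0.89/0.24 = 3.7083.
Prior odds = 1.0450/3.7083 = 0.2818, so P(S) = 0.2818/(1+0.2818) ≈ 0.22.

P(S) = 0.22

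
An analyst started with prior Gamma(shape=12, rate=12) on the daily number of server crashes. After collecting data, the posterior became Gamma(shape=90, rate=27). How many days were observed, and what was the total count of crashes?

n = 15 days with total 78 crashes

A Gamma(α, β) prior (rate parametrization) on a Poisson rate with n observations summing to S gives posterior Gamma(α+S, β+n).
Matching: Σxᵢ = 90 − 12 = 78 and n = 27 − 12 = 15.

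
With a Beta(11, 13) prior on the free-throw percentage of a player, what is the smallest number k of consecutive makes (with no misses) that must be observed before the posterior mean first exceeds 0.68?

k = 17

After k makes and 0 misses the posterior is Beta(11+k, 13), with mean (11+k)/(11+13+k).
Set (11+k)/(24+k) > 0.68 and solve: k > (0.68·24 − 11)/(1 − 0.68) = 16.625.
The smallest integer exceeding 16.625 is 17, and checking k=17: (28)/(41) = 0.6829 > 0.68.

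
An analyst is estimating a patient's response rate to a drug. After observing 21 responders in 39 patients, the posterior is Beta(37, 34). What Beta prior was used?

A Beta(a, b) prior with s successes and f failures in binomial data gives a Beta(a+s, b+f) posterior.
So a = 37 − 21 = 16 and b = 34 − 18 = 16.

Beta(16, 16)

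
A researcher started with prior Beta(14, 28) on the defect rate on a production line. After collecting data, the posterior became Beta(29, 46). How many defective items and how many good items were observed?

A Beta(a, b) prior with s successes and f failures in binomial data gives a Beta(a+s, b+f) posterior.
So s = 29 − 14 = 15 and f = 46 − 28 = 18.

15 defective items and 18 good items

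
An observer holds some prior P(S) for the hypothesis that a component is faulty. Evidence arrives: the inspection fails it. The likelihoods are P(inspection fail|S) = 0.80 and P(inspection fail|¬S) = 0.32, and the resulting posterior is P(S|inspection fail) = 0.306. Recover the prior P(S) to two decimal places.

P(S) = 0.15

In odds form, posterior odds = prior odds × likelihood ratio, so prior odds = posterior odds ÷ LR.
Posterior odds = 0.306/(1−0.306) = 0.4409. LR = 0.80/0.32 = 2.5000.
Prior odds = 0.4409/2.5000 = 0.1764, so P(S) = 0.1764/(1+0.1764) ≈ 0.15.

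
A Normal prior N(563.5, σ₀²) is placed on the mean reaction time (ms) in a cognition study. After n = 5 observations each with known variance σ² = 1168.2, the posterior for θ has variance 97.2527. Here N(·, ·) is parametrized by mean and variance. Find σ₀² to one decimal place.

σ₀² = 166.6

Posterior precision equals prior precision plus data precision: 1/σ_n² = 1/σ₀² + n/σ².
So 1/σ₀² = 1/97.2527 − 5/1168.2 = 0.010282 − 0.004280 = 0.006002.
Hence σ₀² = 1/0.006002 ≈ 166.6.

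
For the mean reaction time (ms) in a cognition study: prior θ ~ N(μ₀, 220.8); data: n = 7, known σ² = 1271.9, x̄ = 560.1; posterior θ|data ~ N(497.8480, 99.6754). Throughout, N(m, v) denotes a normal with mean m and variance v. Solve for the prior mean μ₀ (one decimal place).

The posterior mean is a precision-weighted average: μ_n = (τ₀μ₀ + τ_data·x̄)/(τ₀+τ_data), with τ₀=1/σ₀² and τ_data=n/σ².
Here τ₀ = 1/220.8 = 0.004529 and τ_data = 7/1271.9 = 0.005504, so τ_n = 0.010033.
Rearranging for μ₀: μ₀ = (μ_n·τ_n − τ_data·x̄)/τ₀ = (497.8480·0.010033 − 0.005504·560.1) / 0.004529 = 1.912119/0.004529 ≈ 422.2.

μ₀ = 422.2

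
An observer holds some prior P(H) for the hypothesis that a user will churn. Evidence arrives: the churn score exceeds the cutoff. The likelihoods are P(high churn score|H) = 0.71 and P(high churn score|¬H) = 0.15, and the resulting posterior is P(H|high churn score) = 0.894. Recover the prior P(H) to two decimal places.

Bayes' rule in odds form gives O(H|E) = O(H)·[P(E|H)/P(E|¬H)], hence O(H) = O(H|E)/LR.
Posterior odds = 0.894/(1−0.894) = 8.4340. LR = 0.71/0.15 = 4.7333.
Prior odds = 8.4340/4.7333 = 1.7818, so P(H) = 1.7818/(1+1.7818) ≈ 0.64.

P(H) = 0.64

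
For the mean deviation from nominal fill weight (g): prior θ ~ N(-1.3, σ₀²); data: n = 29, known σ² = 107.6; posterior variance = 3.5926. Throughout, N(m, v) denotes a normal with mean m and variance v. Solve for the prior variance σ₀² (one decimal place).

σ₀² = 113.2

Posterior precision equals prior precision plus data precision: 1/σ_n² = 1/σ₀² + n/σ².
So 1/σ₀² = 1/3.5926 − 29/107.6 = 0.278350 − 0.269517 = 0.008833.
Hence σ₀² = 1/0.008833 ≈ 113.2.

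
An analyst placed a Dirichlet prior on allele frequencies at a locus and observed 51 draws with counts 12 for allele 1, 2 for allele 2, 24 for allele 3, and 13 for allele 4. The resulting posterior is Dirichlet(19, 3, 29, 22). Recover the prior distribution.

For a Dirichlet(α) prior with multinomial counts c, the posterior is Dirichlet(α + c) componentwise.
Subtract each count from the matching posterior parameter: 19−12=7, 3−2=1, 29−24=5, 22−13=9.

Dirichlet(7, 1, 5, 9)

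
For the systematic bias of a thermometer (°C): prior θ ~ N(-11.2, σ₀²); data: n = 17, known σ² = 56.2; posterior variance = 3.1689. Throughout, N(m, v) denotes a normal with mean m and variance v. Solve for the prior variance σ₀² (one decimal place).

Posterior precision equals prior precision plus data precision: 1/σ_n² = 1/σ₀² + n/σ².
So 1/σ₀² = 1/3.1689 − 17/56.2 = 0.315567 − 0.302491 = 0.013076.
Hence σ₀² = 1/0.013076 ≈ 76.5.

σ₀² = 76.5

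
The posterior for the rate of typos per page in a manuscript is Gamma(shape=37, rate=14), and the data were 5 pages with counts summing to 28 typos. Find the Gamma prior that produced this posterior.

Gamma(shape=9, rate=9)

A Gamma(α, β) prior (rate parametrization) on a Poisson rate with n observations summing to S gives posterior Gamma(α+S, β+n).
So α = 37 − 28 = 9 and β = 14 − 5 = 9.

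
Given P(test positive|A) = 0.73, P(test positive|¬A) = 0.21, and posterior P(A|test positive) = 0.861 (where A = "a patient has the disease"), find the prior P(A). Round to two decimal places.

In odds form, posterior odds = prior odds × likelihood ratio, so prior odds = posterior odds ÷ LR.
Posterior odds = 0.861/(1−0.861) = 6.1942. LR = 0.73/0.21 = 3.4762.
Prior odds = 6.1942/3.4762 = 1.7819, so P(A) = 1.7819/(1+1.7819) ≈ 0.64.

P(A) = 0.64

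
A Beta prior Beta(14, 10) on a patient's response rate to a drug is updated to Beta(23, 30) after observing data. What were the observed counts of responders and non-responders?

Under Beta–binomial conjugacy the posterior parameters are (α+s, β+f).
Match parameters: s=23−14=9, f=30−10=20.

9 responders and 20 non-responders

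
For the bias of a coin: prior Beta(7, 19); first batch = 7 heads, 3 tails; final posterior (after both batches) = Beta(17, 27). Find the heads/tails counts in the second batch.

Because Beta–binomial updating is additive in the counts, the combined data contributed (α_post−α_prior, β_post−β_prior) successes and failures.
Total across both batches: 17−7=10 heads, 27−19=8 tails.
Subtract the first batch: 10−7=3 heads and 8−3=5 tails.

3 heads and 5 tails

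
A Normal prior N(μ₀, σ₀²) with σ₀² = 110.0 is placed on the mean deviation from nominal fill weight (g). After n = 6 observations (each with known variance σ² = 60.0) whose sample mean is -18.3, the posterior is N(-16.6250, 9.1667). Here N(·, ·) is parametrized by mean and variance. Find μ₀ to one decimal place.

μ₀ = 1.8

With known observation variance, the Normal–Normal posterior has precision τ_n = τ₀ + n/σ² and mean μ_n = (τ₀μ₀ + (n/σ²)x̄)/τ_n.
Here τ₀ = 1/110.0 = 0.009091 and τ_data = 6/60.0 = 0.100000, so τ_n = 0.109091.
Rearranging for μ₀: μ₀ = (μ_n·τ_n − τ_data·x̄)/τ₀ = (-16.6250·0.109091 − 0.100000·-18.3) / 0.009091 = 0.016362/0.009091 ≈ 1.8.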